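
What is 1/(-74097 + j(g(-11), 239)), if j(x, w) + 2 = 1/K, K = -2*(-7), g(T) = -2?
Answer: -14/1037385 ≈ -1.3495e-5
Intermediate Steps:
K = 14
j(x, w) = -27/14 (j(x, w) = -2 + 1/14 = -27/14)
1/(-74097 + j(g(-11), 239)) = 1/(-74097 - 27/14) = 1/(-1037385/14) = -14/1037385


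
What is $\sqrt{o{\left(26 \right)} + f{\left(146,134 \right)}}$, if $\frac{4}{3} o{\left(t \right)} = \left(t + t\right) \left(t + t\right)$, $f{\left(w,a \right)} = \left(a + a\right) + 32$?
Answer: $2 \sqrt{582} \approx 48.249$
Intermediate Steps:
$f{\left(w,a \right)} = 32 + 2 a$ ($f{\left(w,a \right)} = 2 a + 32 = 32 + 2 a$)
$o{\left(t \right)} = 3 t^{2}$ ($o{\left(t \right)} = \frac{3 \left(t + t\right) \left(t + t\right)}{4} = \frac{3 \cdot 2 t 2 t}{4} = \frac{3 \cdot 4 t^{2}}{4} = 3 t^{2}$)
$\sqrt{o{\left(26 \right)} + f{\left(146,134 \right)}} = \sqrt{3 \cdot 26^{2} + \left(32 + 2 \cdot 134\right)} = \sqrt{3 \cdot 676 + \left(32 + 268\right)} = \sqrt{2028 + 300} = \sqrt{2328} = 2 \sqrt{582}$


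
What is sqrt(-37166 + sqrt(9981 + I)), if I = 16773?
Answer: sqrt(-37166 + 7*sqrt(546)) ≈ 192.36*I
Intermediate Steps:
sqrt(-37166 + sqrt(9981 + I)) = sqrt(-37166 + sqrt(9981 + 16773)) = sqrt(-37166 + sqrt(26754)) = sqrt(-37166 + 7*sqrt(546))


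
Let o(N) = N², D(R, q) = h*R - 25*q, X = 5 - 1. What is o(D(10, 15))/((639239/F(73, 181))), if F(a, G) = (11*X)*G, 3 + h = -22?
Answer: 3110937500/639239 ≈ 4866.6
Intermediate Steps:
h = -25 (h = -3 - 22 = -25)
X = 4
F(a, G) = 44*G (F(a, G) = (11*4)*G = 44*G)
D(R, q) = -25*R - 25*q
o(D(10, 15))/((639239/F(73, 181))) = (-25*10 - 25*15)²/((639239/((44*181)))) = (-250 - 375)²/((639239/7964)) = (-625)²/((639239*(1/7964))) = 390625/(639239/7964) = 390625*(7964/639239) = 3110937500/639239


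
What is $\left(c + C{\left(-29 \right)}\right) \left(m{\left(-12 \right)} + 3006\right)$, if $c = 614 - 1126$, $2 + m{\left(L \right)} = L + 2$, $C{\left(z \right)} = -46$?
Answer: $-1670652$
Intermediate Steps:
$m{\left(L \right)} = L$ ($m{\left(L \right)} = -2 + \left(L + 2\right) = -2 + \left(2 + L\right) = L$)
$c = -512$ ($c = 614 - 1126 = -512$)
$\left(c + C{\left(-29 \right)}\right) \left(m{\left(-12 \right)} + 3006\right) = \left(-512 - 46\right) \left(-12 + 3006\right) = \left(-558\right) 2994 = -1670652$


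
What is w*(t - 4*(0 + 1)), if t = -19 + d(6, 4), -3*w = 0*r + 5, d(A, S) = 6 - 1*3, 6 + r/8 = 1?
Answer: 100/3 ≈ 33.333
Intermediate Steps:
r = -40 (r = -48 + 8*1 = -48 + 8 = -40)
d(A, S) = 3 (d(A, S) = 6 - 3 = 3)
w = -5/3 (w = -(0*(-40) + 5)/3 = -(0 + 5)/3 = -⅓*5 = -5/3 ≈ -1.6667)
t = -16 (t = -19 + 3 = -16)
w*(t - 4*(0 + 1)) = -5*(-16 - 4*(0 + 1))/3 = -5*(-16 - 4*1)/3 = -5*(-16 - 4)/3 = -5/3*(-20) = 100/3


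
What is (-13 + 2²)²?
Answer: 81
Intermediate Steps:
(-13 + 2²)² = (-13 + 4)² = (-9)² = 81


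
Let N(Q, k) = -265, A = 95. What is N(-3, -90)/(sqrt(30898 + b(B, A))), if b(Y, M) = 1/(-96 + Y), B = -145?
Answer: -265*sqrt(1794586497)/7446417 ≈ -1.5076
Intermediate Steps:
N(-3, -90)/(sqrt(30898 + b(B, A))) = -265/sqrt(30898 + 1/(-96 - 145)) = -265/sqrt(30898 + 1/(-241)) = -265/sqrt(30898 - 1/241) = -265*sqrt(1794586497)/7446417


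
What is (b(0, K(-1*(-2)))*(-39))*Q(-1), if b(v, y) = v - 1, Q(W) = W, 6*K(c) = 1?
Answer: -39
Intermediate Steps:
K(c) = ⅙ (K(c) = (⅙)*1 = ⅙)
b(v, y) = -1 + v
(b(0, K(-1*(-2)))*(-39))*Q(-1) = ((-1 + 0)*(-39))*(-1) = -1*(-39)*(-1) = 39*(-1) = -39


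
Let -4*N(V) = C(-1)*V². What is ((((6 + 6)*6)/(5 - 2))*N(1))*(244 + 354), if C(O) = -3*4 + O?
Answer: 46644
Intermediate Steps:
C(O) = -12 + O
N(V) = 13*V²/4 (N(V) = -(-12 - 1)*V²/4 = -(-13)*V²/4 = 13*V²/4)
((((6 + 6)*6)/(5 - 2))*N(1))*(244 + 354) = ((((6 + 6)*6)/(5 - 2))*((13/4)*1²))*(244 + 354) = (((12*6)/3)*((13/4)*1))*598 = (((⅓)*72)*(13/4))*598 = (24*(13/4))*598 = 78*598 = 46644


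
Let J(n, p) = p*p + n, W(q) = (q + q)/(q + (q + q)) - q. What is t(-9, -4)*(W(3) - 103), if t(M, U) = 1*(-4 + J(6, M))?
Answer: -26228/3 ≈ -8742.7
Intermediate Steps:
W(q) = ⅔ - q (W(q) = (2*q)/(q + 2*q) - q = (2*q)/((3*q)) - q = (2*q)*(1/(3*q)) - q = ⅔ - q)
J(n, p) = n + p² (J(n, p) = p² + n = n + p²)
t(M, U) = 2 + M² (t(M, U) = 1*(-4 + (6 + M²)) = 1*(2 + M²) = 2 + M²)
t(-9, -4)*(W(3) - 103) = (2 + (-9)²)*((⅔ - 1*3) - 103) = (2 + 81)*((⅔ - 3) - 103) = 83*(-7/3 - 103) = 83*(-316/3) = -26228/3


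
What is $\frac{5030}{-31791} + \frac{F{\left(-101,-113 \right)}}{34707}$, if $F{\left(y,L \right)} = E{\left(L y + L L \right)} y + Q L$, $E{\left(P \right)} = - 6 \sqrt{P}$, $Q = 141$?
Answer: $- \frac{227034071}{367790079} + \frac{202 \sqrt{24182}}{11569} \approx 2.0979$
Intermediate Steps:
$F{\left(y,L \right)} = 141 L - 6 y \sqrt{L^{2} + L y}$ ($F{\left(y,L \right)} = - 6 \sqrt{L y + L L} y + 141 L = - 6 \sqrt{L y + L^{2}} y + 141 L = - 6 \sqrt{L^{2} + L y} y + 141 L = - 6 y \sqrt{L^{2} + L y} + 141 L = 141 L - 6 y \sqrt{L^{2} + L y}$)
$\frac{5030}{-31791} + \frac{F{\left(-101,-113 \right)}}{34707} = \frac{5030}{-31791} + \frac{141 \left(-113\right) - - 606 \sqrt{- 113 \left(-113 - 101\right)}}{34707} = 5030 \left(- \frac{1}{31791}\right) + \left(-15933 - - 606 \sqrt{\left(-113\right) \left(-214\right)}\right) \frac{1}{34707} = - \frac{5030}{31791} + \left(-15933 - - 606 \sqrt{24182}\right) \frac{1}{34707} = - \frac{5030}{31791} + \left(-15933 + 606 \sqrt{24182}\right) \frac{1}{34707} = - \frac{5030}{31791} - \left(\frac{5311}{11569} - \frac{202 \sqrt{24182}}{11569}\right) = - \frac{227034071}{367790079} + \frac{202 \sqrt{24182}}{11569}$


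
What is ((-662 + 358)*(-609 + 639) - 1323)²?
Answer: 109056249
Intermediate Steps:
((-662 + 358)*(-609 + 639) - 1323)² = (-304*30 - 1323)² = (-9120 - 1323)² = (-10443)² = 109056249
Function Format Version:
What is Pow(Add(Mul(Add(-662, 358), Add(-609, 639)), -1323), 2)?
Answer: 109056249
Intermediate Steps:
Pow(Add(Mul(Add(-662, 358), Add(-609, 639)), -1323), 2) = Pow(Add(Mul(-304, 30), -1323), 2) = Pow(Add(-9120, -1323), 2) = Pow(-10443, 2) = 109056249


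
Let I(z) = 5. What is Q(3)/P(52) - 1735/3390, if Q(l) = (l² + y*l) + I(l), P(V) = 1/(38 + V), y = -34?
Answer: -5370107/678 ≈ -7920.5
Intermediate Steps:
Q(l) = 5 + l² - 34*l (Q(l) = (l² - 34*l) + 5 = 5 + l² - 34*l)
Q(3)/P(52) - 1735/3390 = (5 + 3² - 34*3)/(1/(38 + 52)) - 1735/3390 = (5 + 9 - 102)/(1/90) - 1735*1/3390 = -88/1/90 - 347/678 = -88*90 - 347/678 = -7920 - 347/678 = -5370107/678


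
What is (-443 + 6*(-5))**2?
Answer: 223729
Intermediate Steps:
(-443 + 6*(-5))**2 = (-443 - 30)**2 = (-473)**2 = 223729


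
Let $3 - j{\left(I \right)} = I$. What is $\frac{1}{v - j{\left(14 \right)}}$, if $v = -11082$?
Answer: $- \frac{1}{11071} \approx -9.0326 \cdot 10^{-5}$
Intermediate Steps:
$j{\left(I \right)} = 3 - I$
$\frac{1}{v - j{\left(14 \right)}} = \frac{1}{-11082 - \left(3 - 14\right)} = \frac{1}{-11082 - -11} = \frac{1}{-11082 + 11} = \frac{1}{-11071} = - \frac{1}{11071}$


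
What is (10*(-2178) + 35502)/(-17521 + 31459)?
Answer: 2287/2323 ≈ 0.98450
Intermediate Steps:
(10*(-2178) + 35502)/(-17521 + 31459) = (-21780 + 35502)/13938 = 13722*(1/13938) = 2287/2323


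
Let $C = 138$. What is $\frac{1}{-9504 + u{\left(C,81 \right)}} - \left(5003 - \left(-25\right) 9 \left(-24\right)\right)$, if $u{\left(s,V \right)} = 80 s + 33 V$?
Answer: $\frac{1670974}{4209} \approx 397.0$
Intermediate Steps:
$u{\left(s,V \right)} = 33 V + 80 s$
$\frac{1}{-9504 + u{\left(C,81 \right)}} - \left(5003 - \left(-25\right) 9 \left(-24\right)\right) = \frac{1}{-9504 + \left(33 \cdot 81 + 80 \cdot 138\right)} - \left(5003 - \left(-25\right) 9 \left(-24\right)\right) = \frac{1}{-9504 + \left(2673 + 11040\right)} - -397 = \frac{1}{-9504 + 13713} + \left(5400 - 5003\right) = \frac{1}{4209} + 397 = \frac{1670974}{4209}$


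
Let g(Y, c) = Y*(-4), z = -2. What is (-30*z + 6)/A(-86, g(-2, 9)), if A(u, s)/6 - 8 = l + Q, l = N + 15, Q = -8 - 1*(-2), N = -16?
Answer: 11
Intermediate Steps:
g(Y, c) = -4*Y
Q = -6 (Q = -8 + 2 = -6)
l = -1 (l = -16 + 15 = -1)
A(u, s) = 6 (A(u, s) = 48 + 6*(-1 - 6) = 48 + 6*(-7) = 48 - 42 = 6)
(-30*z + 6)/A(-86, g(-2, 9)) = (-30*(-2) + 6)/6 = (60 + 6)*(⅙) = 66*(⅙) = 11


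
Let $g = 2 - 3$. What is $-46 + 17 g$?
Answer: $-63$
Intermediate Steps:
$g = -1$
$-46 + 17 g = -46 + 17 \left(-1\right) = -46 - 17 = -63$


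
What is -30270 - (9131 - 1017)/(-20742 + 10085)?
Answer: -322579276/10657 ≈ -30269.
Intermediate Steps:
-30270 - (9131 - 1017)/(-20742 + 10085) = -30270 - 8114/(-10657) = -30270 - 8114*(-1)/10657 = -30270 - 1*(-8114/10657) = -30270 + 8114/10657 = -322579276/10657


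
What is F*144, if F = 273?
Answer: 39312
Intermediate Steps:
F*144 = 273*144 = 39312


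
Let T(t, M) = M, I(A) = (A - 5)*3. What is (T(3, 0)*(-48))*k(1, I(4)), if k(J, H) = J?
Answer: 0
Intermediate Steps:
I(A) = -15 + 3*A (I(A) = (-5 + A)*3 = -15 + 3*A)
(T(3, 0)*(-48))*k(1, I(4)) = (0*(-48))*1 = 0*1 = 0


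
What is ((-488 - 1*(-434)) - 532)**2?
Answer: 343396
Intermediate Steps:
((-488 - 1*(-434)) - 532)**2 = ((-488 + 434) - 532)**2 = (-54 - 532)**2 = (-586)**2 = 343396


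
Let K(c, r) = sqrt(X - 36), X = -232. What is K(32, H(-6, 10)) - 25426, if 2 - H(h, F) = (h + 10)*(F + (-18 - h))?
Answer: -25426 + 2*I*sqrt(67) ≈ -25426.0 + 16.371*I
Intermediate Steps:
H(h, F) = 2 - (10 + h)*(-18 + F - h) (H(h, F) = 2 - (h + 10)*(F + (-18 - h)) = 2 - (10 + h)*(-18 + F - h))
K(c, r) = 2*I*sqrt(67) (K(c, r) = sqrt(-232 - 36) = sqrt(-268) = 2*I*sqrt(67))
K(32, H(-6, 10)) - 25426 = 2*I*sqrt(67) - 25426 = -25426 + 2*I*sqrt(67)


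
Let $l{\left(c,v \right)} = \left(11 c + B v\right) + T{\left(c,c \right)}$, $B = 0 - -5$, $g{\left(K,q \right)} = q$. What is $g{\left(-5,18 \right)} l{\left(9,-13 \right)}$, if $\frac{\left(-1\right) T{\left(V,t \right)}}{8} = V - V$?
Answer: $612$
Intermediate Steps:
$T{\left(V,t \right)} = 0$ ($T{\left(V,t \right)} = - 8 \left(V - V\right) = \left(-8\right) 0 = 0$)
$B = 5$ ($B = 0 + 5 = 5$)
$l{\left(c,v \right)} = 5 v + 11 c$ ($l{\left(c,v \right)} = \left(11 c + 5 v\right) + 0 = \left(5 v + 11 c\right) + 0 = 5 v + 11 c$)
$g{\left(-5,18 \right)} l{\left(9,-13 \right)} = 18 \left(5 \left(-13\right) + 11 \cdot 9\right) = 18 \left(-65 + 99\right) = 18 \cdot 34 = 612$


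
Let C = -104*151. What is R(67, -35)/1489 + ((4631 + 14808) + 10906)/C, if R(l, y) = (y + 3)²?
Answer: -29102809/23383256 ≈ -1.2446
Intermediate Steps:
C = -15704
R(l, y) = (3 + y)²
R(67, -35)/1489 + ((4631 + 14808) + 10906)/C = (3 - 35)²/1489 + ((4631 + 14808) + 10906)/(-15704) = (-32)²*(1/1489) + (19439 + 10906)*(-1/15704) = 1024*(1/1489) + 30345*(-1/15704) = 1024/1489 - 30345/15704 = -29102809/23383256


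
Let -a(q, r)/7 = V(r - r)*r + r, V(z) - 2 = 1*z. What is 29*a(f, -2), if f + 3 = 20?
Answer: 1218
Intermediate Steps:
V(z) = 2 + z (V(z) = 2 + 1*z = 2 + z)
f = 17 (f = -3 + 20 = 17)
a(q, r) = -21*r (a(q, r) = -7*((2 + (r - r))*r + r) = -7*((2 + 0)*r + r) = -7*(2*r + r) = -21*r)
29*a(f, -2) = 29*(-21*(-2)) = 29*42 = 1218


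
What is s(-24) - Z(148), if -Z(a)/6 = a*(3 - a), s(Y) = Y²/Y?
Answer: -128784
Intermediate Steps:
s(Y) = Y
Z(a) = -6*a*(3 - a)
s(-24) - Z(148) = -24 - 6*148*(-3 + 148) = -24 - 6*148*145 = -24 - 1*128760 = -24 - 128760 = -128784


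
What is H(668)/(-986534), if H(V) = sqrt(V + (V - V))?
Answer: -sqrt(167)/493267 ≈ -2.6198e-5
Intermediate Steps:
H(V) = sqrt(V) (H(V) = sqrt(V + 0) = sqrt(V))
H(668)/(-986534) = sqrt(668)/(-986534) = (2*sqrt(167))*(-1/986534) = -sqrt(167)/493267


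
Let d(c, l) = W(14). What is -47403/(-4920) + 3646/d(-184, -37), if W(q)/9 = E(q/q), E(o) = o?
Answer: 6121649/14760 ≈ 414.75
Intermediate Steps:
W(q) = 9 (W(q) = 9*(q/q) = 9*1 = 9)
d(c, l) = 9
-47403/(-4920) + 3646/d(-184, -37) = -47403/(-4920) + 3646/9 = -47403*(-1/4920) + 3646*(⅑) = 15801/1640 + 3646/9 = 6121649/14760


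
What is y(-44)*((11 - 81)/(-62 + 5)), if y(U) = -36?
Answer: -840/19 ≈ -44.211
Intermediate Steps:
y(-44)*((11 - 81)/(-62 + 5)) = -36*(11 - 81)/(-62 + 5) = -(-2520)/(-57) = -(-2520)*(-1)/57 = -36*70/57 = -840/19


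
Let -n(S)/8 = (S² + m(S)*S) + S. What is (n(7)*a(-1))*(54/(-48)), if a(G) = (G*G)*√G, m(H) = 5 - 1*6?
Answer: 441*I ≈ 441.0*I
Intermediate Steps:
m(H) = -1 (m(H) = 5 - 6 = -1)
a(G) = G^(5/2) (a(G) = G²*√G = G^(5/2))
n(S) = -8*S² (n(S) = -8*((S² - S) + S) = -8*S²)
(n(7)*a(-1))*(54/(-48)) = ((-8*7²)*(-1)^(5/2))*(54/(-48)) = ((-8*49)*I)*(54*(-1/48)) = -392*I*(-9/8) = 441*I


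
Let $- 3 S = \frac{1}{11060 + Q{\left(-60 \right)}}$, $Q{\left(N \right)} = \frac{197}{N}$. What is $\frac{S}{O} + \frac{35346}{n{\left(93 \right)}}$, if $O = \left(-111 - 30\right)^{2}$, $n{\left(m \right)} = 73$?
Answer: $\frac{466182460308418}{962805398139} \approx 484.19$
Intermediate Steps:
$S = - \frac{20}{663403}$ ($S = - \frac{1}{3 \left(11060 + \frac{197}{-60}\right)} = - \frac{1}{3 \left(11060 + 197 \left(- \frac{1}{60}\right)\right)} = - \frac{1}{3 \left(11060 - \frac{197}{60}\right)} = - \frac{1}{3 \cdot \frac{663403}{60}} = \left(- \frac{1}{3}\right) \frac{60}{663403} = - \frac{20}{663403} \approx -3.0148 \cdot 10^{-5}$)
$O = 19881$ ($O = \left(-141\right)^{2} = 19881$)
$\frac{S}{O} + \frac{35346}{n{\left(93 \right)}} = - \frac{20}{663403 \cdot 19881} + \frac{35346}{73} = \left(- \frac{20}{663403}\right) \frac{1}{19881} + 35346 \cdot \frac{1}{73} = - \frac{20}{13189115043} + \frac{35346}{73} = \frac{466182460308418}{962805398139}$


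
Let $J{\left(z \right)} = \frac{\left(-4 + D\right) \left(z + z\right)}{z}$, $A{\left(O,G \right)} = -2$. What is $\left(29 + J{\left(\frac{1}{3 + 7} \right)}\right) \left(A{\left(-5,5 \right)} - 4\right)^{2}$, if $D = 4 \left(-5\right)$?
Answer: $-684$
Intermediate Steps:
$D = -20$
$J{\left(z \right)} = -48$ ($J{\left(z \right)} = \frac{\left(-4 - 20\right) \left(z + z\right)}{z} = \frac{\left(-24\right) 2 z}{z} = \frac{\left(-48\right) z}{z} = -48$)
$\left(29 + J{\left(\frac{1}{3 + 7} \right)}\right) \left(A{\left(-5,5 \right)} - 4\right)^{2} = \left(29 - 48\right) \left(-2 - 4\right)^{2} = - 19 \left(-6\right)^{2} = \left(-19\right) 36 = -684$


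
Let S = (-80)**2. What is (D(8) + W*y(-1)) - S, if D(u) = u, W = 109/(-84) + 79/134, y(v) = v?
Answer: -35970191/5628 ≈ -6391.3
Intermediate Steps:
W = -3985/5628 (W = 109*(-1/84) + 79*(1/134) = -109/84 + 79/134 = -3985/5628 ≈ -0.70807)
S = 6400
(D(8) + W*y(-1)) - S = (8 - 3985/5628*(-1)) - 1*6400 = (8 + 3985/5628) - 6400 = 49009/5628 - 6400 = -35970191/5628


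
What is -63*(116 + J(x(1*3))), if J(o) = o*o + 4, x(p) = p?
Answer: -8127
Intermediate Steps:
J(o) = 4 + o² (J(o) = o² + 4 = 4 + o²)
-63*(116 + J(x(1*3))) = -63*(116 + (4 + (1*3)²)) = -63*(116 + (4 + 3²)) = -63*(116 + (4 + 9)) = -63*(116 + 13) = -63*129 = -8127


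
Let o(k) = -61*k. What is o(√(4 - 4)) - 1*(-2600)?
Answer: 2600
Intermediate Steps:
o(√(4 - 4)) - 1*(-2600) = -61*√(4 - 4) - 1*(-2600) = -61*√0 + 2600 = -61*0 + 2600 = 0 + 2600 = 2600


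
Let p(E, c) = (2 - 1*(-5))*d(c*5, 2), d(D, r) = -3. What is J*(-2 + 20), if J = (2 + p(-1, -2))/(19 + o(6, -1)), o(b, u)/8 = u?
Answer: -342/11 ≈ -31.091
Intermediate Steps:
o(b, u) = 8*u
p(E, c) = -21 (p(E, c) = (2 - 1*(-5))*(-3) = (2 + 5)*(-3) = 7*(-3) = -21)
J = -19/11 (J = (2 - 21)/(19 + 8*(-1)) = -19/(19 - 8) = -19/11 ≈ -1.7273)
J*(-2 + 20) = -19*(-2 + 20)/11 = -19/11*18 = -342/11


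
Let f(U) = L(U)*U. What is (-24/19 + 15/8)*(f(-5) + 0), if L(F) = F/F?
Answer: -465/152 ≈ -3.0592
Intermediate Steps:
L(F) = 1
f(U) = U (f(U) = 1*U = U)
(-24/19 + 15/8)*(f(-5) + 0) = (-24/19 + 15/8)*(-5 + 0) = (-24*1/19 + 15*(⅛))*(-5) = (-24/19 + 15/8)*(-5) = (93/152)*(-5) = -465/152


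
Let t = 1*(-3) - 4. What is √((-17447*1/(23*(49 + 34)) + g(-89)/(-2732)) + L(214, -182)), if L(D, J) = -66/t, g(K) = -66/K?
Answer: √762653219703079222/1624593362 ≈ 0.53755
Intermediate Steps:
t = -7 (t = -3 - 4 = -7)
L(D, J) = 66/7 (L(D, J) = -66/(-7) = -66*(-⅐) = 66/7)
√((-17447*1/(23*(49 + 34)) + g(-89)/(-2732)) + L(214, -182)) = √((-17447*1/(23*(49 + 34)) - 66/(-89)/(-2732)) + 66/7) = √((-17447/(23*83) - 66*(-1/89)*(-1/2732)) + 66/7) = √((-17447/1909 + (66/89)*(-1/2732)) + 66/7) = √((-17447*1/1909 - 33/121574) + 66/7) = √((-17447/1909 - 33/121574) + 66/7) = √(-2121164575/232084766 + 66/7) = √(469442531/1624593362) = √762653219703079222/1624593362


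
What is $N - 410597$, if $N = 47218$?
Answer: $-363379$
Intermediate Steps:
$N - 410597 = 47218 - 410597 = -363379$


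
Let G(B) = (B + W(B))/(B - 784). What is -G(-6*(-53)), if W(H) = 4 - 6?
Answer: 158/233 ≈ 0.67811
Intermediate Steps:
W(H) = -2
G(B) = (-2 + B)/(-784 + B) (G(B) = (B - 2)/(B - 784) = (-2 + B)/(-784 + B))
-G(-6*(-53)) = -(-2 - 6*(-53))/(-784 - 6*(-53)) = -(-2 + 318)/(-784 + 318) = -316/(-466) = -(-1)*316/466 = -1*(-158/233) = 158/233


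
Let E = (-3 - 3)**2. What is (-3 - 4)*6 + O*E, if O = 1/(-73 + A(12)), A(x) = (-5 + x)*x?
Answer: -426/11 ≈ -38.727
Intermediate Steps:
A(x) = x*(-5 + x)
E = 36 (E = (-6)**2 = 36)
O = 1/11 (O = 1/(-73 + 12*(-5 + 12)) = 1/(-73 + 12*7) = 1/(-73 + 84) = 1/11 ≈ 0.090909)
(-3 - 4)*6 + O*E = (-3 - 4)*6 + (1/11)*36 = -7*6 + 36/11 = -42 + 36/11 = -426/11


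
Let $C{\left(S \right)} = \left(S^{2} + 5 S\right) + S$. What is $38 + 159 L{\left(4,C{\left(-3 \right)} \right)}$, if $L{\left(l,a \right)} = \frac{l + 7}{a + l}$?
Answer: $- \frac{1559}{5} \approx -311.8$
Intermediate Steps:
$C{\left(S \right)} = S^{2} + 6 S$
$L{\left(l,a \right)} = \frac{7 + l}{a + l}$
$38 + 159 L{\left(4,C{\left(-3 \right)} \right)} = 38 + 159 \frac{7 + 4}{- 3 \left(6 - 3\right) + 4} = 38 + 159 \frac{1}{\left(-3\right) 3 + 4} \cdot 11 = 38 + 159 \frac{1}{-9 + 4} \cdot 11 = 38 + 159 \frac{1}{-5} \cdot 11 = 38 + 159 \left(\left(- \frac{1}{5}\right) 11\right) = 38 + 159 \left(- \frac{11}{5}\right) = 38 - \frac{1749}{5} = - \frac{1559}{5}$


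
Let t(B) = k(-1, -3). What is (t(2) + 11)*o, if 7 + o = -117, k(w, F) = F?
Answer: -992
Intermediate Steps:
o = -124 (o = -7 - 117 = -124)
t(B) = -3
(t(2) + 11)*o = (-3 + 11)*(-124) = 8*(-124) = -992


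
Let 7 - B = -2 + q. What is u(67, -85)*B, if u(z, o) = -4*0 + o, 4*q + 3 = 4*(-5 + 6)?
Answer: -2975/4 ≈ -743.75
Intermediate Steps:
q = ¼ (q = -¾ + (4*(-5 + 6))/4 = -¾ + (4*1)/4 = -¾ + (¼)*4 = -¾ + 1 = ¼ ≈ 0.25000)
u(z, o) = o (u(z, o) = 0 + o = o)
B = 35/4 (B = 7 - (-2 + ¼) = 7 - 1*(-7/4) = 7 + 7/4 = 35/4 ≈ 8.7500)
u(67, -85)*B = -85*35/4 = -2975/4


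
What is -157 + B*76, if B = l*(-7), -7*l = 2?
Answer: -5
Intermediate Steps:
l = -2/7 (l = -⅐*2 = -2/7 ≈ -0.28571)
B = 2 (B = -2/7*(-7) = 2)
-157 + B*76 = -157 + 2*76 = -157 + 152 = -5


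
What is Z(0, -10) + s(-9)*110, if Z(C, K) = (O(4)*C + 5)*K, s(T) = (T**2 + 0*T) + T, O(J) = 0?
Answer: 7870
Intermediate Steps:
s(T) = T + T**2 (s(T) = (T**2 + 0) + T = T**2 + T = T + T**2)
Z(C, K) = 5*K (Z(C, K) = (0*C + 5)*K = (0 + 5)*K = 5*K)
Z(0, -10) + s(-9)*110 = 5*(-10) - 9*(1 - 9)*110 = -50 - 9*(-8)*110 = -50 + 72*110 = -50 + 7920 = 7870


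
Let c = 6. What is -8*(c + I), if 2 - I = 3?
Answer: -40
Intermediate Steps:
I = -1 (I = 2 - 1*3 = 2 - 3 = -1)
-8*(c + I) = -8*(6 - 1) = -8*5 = -40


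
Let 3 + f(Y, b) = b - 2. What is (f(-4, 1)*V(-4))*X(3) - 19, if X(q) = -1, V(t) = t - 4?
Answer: -51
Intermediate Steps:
V(t) = -4 + t
f(Y, b) = -5 + b (f(Y, b) = -3 + (b - 2) = -3 + (-2 + b) = -5 + b)
(f(-4, 1)*V(-4))*X(3) - 19 = ((-5 + 1)*(-4 - 4))*(-1) - 19 = -4*(-8)*(-1) - 19 = 32*(-1) - 19 = -32 - 19 = -51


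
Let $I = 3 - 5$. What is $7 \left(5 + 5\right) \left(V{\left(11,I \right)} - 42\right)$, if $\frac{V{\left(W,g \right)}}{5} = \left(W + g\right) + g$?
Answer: $-490$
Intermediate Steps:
$I = -2$ ($I = 3 - 5 = -2$)
$V{\left(W,g \right)} = 5 W + 10 g$ ($V{\left(W,g \right)} = 5 \left(\left(W + g\right) + g\right) = 5 \left(W + 2 g\right) = 5 W + 10 g$)
$7 \left(5 + 5\right) \left(V{\left(11,I \right)} - 42\right) = 7 \left(5 + 5\right) \left(\left(5 \cdot 11 + 10 \left(-2\right)\right) - 42\right) = 7 \cdot 10 \left(\left(55 - 20\right) - 42\right) = 70 \left(35 - 42\right) = 70 \left(-7\right) = -490$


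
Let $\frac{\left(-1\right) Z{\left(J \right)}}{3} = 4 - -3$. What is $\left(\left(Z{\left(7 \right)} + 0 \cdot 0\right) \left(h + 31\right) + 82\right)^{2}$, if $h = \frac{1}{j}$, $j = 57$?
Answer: $\frac{117029124}{361} \approx 3.2418 \cdot 10^{5}$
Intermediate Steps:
$Z{\left(J \right)} = -21$ ($Z{\left(J \right)} = - 3 \left(4 - -3\right) = - 3 \left(4 + 3\right) = \left(-3\right) 7 = -21$)
$h = \frac{1}{57} \approx 0.017544$
$\left(\left(Z{\left(7 \right)} + 0 \cdot 0\right) \left(h + 31\right) + 82\right)^{2} = \left(\left(-21 + 0 \cdot 0\right) \left(\frac{1}{57} + 31\right) + 82\right)^{2} = \left(\left(-21 + 0\right) \frac{1768}{57} + 82\right)^{2} = \left(\left(-21\right) \frac{1768}{57} + 82\right)^{2} = \left(- \frac{12376}{19} + 82\right)^{2} = \left(- \frac{10818}{19}\right)^{2} = \frac{117029124}{361}$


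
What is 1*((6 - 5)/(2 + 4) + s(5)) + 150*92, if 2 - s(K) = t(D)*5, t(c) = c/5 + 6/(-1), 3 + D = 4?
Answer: 82987/6 ≈ 13831.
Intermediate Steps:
D = 1 (D = -3 + 4 = 1)
t(c) = -6 + c/5 (t(c) = c*(⅕) + 6*(-1) = c/5 - 6 = -6 + c/5)
s(K) = 31 (s(K) = 2 - (-6 + (⅕)*1)*5 = 2 - (-6 + ⅕)*5 = 2 - (-29)*5/5 = 2 - 1*(-29) = 2 + 29 = 31)
1*((6 - 5)/(2 + 4) + s(5)) + 150*92 = 1*((6 - 5)/(2 + 4) + 31) + 150*92 = 1*(1/6 + 31) + 13800 = 1*(1*(⅙) + 31) + 13800 = 1*(⅙ + 31) + 13800 = 1*(187/6) + 13800 = 187/6 + 13800 = 82987/6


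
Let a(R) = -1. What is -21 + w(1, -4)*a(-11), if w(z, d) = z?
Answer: -22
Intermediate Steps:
-21 + w(1, -4)*a(-11) = -21 + 1*(-1) = -21 - 1 = -22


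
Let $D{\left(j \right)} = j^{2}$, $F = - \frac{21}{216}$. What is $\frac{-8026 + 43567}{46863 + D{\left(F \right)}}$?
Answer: $\frac{184244544}{242937841} \approx 0.7584$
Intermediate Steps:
$F = - \frac{7}{72}$ ($F = \left(-21\right) \frac{1}{216} = - \frac{7}{72} \approx -0.097222$)
$\frac{-8026 + 43567}{46863 + D{\left(F \right)}} = \frac{-8026 + 43567}{46863 + \left(- \frac{7}{72}\right)^{2}} = \frac{35541}{46863 + \frac{49}{5184}} = \frac{35541}{\frac{242937841}{5184}} = 35541 \cdot \frac{5184}{242937841} = \frac{184244544}{242937841}$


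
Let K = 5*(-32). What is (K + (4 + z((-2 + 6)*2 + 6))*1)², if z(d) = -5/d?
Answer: 4791721/196 ≈ 24448.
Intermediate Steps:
K = -160
(K + (4 + z((-2 + 6)*2 + 6))*1)² = (-160 + (4 - 5/((-2 + 6)*2 + 6))*1)² = (-160 + (4 - 5/(4*2 + 6))*1)² = (-160 + (4 - 5/(8 + 6))*1)² = (-160 + (4 - 5/14)*1)² = (-160 + (51/14)*1)² = (-160 + 51/14)² = (-2189/14)² = 4791721/196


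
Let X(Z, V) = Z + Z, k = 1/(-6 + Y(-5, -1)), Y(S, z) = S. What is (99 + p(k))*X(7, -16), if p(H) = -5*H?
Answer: 15316/11 ≈ 1392.4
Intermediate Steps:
k = -1/11 (k = 1/(-6 - 5) = 1/(-11) = -1/11 ≈ -0.090909)
X(Z, V) = 2*Z
(99 + p(k))*X(7, -16) = (99 - 5*(-1/11))*(2*7) = (99 + 5/11)*14 = (1094/11)*14 = 15316/11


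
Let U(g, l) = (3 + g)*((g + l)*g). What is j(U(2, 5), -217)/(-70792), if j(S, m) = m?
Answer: 217/70792 ≈ 0.0030653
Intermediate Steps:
U(g, l) = g*(3 + g)*(g + l) (U(g, l) = (3 + g)*(g*(g + l)) = g*(3 + g)*(g + l))
j(U(2, 5), -217)/(-70792) = -217/(-70792) = -217*(-1/70792) = 217/70792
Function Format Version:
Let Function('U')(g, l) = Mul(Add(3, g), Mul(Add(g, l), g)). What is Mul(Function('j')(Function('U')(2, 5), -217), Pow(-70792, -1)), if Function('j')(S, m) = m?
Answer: Rational(217, 70792) ≈ 0.0030653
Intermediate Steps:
Function('U')(g, l) = Mul(g, Add(3, g), Add(g, l)) (Function('U')(g, l) = Mul(Add(3, g), Mul(g, Add(g, l))) = Mul(g, Add(3, g), Add(g, l)))
Mul(Function('j')(Function('U')(2, 5), -217), Pow(-70792, -1)) = Mul(-217, Pow(-70792, -1)) = Mul(-217, Rational(-1, 70792)) = Rational(217, 70792)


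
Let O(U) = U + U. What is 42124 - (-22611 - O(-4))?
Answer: 64727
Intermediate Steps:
O(U) = 2*U
42124 - (-22611 - O(-4)) = 42124 - (-22611 - 2*(-4)) = 42124 - (-22611 - 1*(-8)) = 42124 - (-22611 + 8) = 42124 - 1*(-22603) = 42124 + 22603 = 64727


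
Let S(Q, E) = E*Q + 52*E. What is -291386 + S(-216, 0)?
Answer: -291386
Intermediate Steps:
S(Q, E) = 52*E + E*Q
-291386 + S(-216, 0) = -291386 + 0*(52 - 216) = -291386 + 0*(-164) = -291386 + 0 = -291386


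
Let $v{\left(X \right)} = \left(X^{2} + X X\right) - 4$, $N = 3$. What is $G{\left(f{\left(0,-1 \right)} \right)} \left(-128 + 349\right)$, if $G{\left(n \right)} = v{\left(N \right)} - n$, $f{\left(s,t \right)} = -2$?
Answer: $3536$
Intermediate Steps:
$v{\left(X \right)} = -4 + 2 X^{2}$ ($v{\left(X \right)} = \left(X^{2} + X^{2}\right) - 4 = 2 X^{2} - 4 = -4 + 2 X^{2}$)
$G{\left(n \right)} = 14 - n$ ($G{\left(n \right)} = \left(-4 + 2 \cdot 3^{2}\right) - n = \left(-4 + 2 \cdot 9\right) - n = \left(-4 + 18\right) - n = 14 - n$)
$G{\left(f{\left(0,-1 \right)} \right)} \left(-128 + 349\right) = \left(14 - -2\right) \left(-128 + 349\right) = \left(14 + 2\right) 221 = 16 \cdot 221 = 3536$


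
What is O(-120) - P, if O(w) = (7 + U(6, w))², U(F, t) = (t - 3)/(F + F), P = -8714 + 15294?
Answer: -105111/16 ≈ -6569.4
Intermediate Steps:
P = 6580
U(F, t) = (-3 + t)/(2*F) (U(F, t) = (-3 + t)/((2*F)) = (-3 + t)*(1/(2*F)) = (-3 + t)/(2*F))
O(w) = (27/4 + w/12)² (O(w) = (7 + (½)*(-3 + w)/6)² = (7 + (½)*(⅙)*(-3 + w))² = (7 + (-¼ + w/12))² = (27/4 + w/12)²)
O(-120) - P = (81 - 120)²/144 - 1*6580 = (1/144)*(-39)² - 6580 = (1/144)*1521 - 6580 = 169/16 - 6580 = -105111/16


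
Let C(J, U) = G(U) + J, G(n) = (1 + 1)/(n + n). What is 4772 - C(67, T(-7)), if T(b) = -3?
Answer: 14116/3 ≈ 4705.3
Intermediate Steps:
G(n) = 1/n (G(n) = 2/((2*n)) = 2*(1/(2*n)) = 1/n)
C(J, U) = J + 1/U (C(J, U) = 1/U + J = J + 1/U)
4772 - C(67, T(-7)) = 4772 - (67 + 1/(-3)) = 4772 - (67 - 1/3) = 4772 - 1*200/3 = 4772 - 200/3 = 14116/3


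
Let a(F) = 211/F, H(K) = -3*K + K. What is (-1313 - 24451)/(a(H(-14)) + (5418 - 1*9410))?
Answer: 721392/111565 ≈ 6.4661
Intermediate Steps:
H(K) = -2*K
(-1313 - 24451)/(a(H(-14)) + (5418 - 1*9410)) = (-1313 - 24451)/(211/((-2*(-14))) + (5418 - 1*9410)) = -25764/(211/28 + (5418 - 9410)) = -25764/(211*(1/28) - 3992) = -25764/(211/28 - 3992) = -25764/(-111565/28) = -25764*(-28/111565) = 721392/111565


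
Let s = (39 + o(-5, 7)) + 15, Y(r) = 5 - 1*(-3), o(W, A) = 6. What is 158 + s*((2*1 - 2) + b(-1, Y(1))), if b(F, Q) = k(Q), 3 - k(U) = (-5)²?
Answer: -1162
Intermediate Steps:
Y(r) = 8 (Y(r) = 5 + 3 = 8)
k(U) = -22 (k(U) = 3 - 1*(-5)² = 3 - 1*25 = 3 - 25 = -22)
b(F, Q) = -22
s = 60 (s = (39 + 6) + 15 = 45 + 15 = 60)
158 + s*((2*1 - 2) + b(-1, Y(1))) = 158 + 60*((2*1 - 2) - 22) = 158 + 60*((2 - 2) - 22) = 158 + 60*(0 - 22) = 158 + 60*(-22) = 158 - 1320 = -1162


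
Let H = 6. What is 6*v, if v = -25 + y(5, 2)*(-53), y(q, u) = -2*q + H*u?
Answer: -786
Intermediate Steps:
y(q, u) = -2*q + 6*u
v = -131 (v = -25 + (-2*5 + 6*2)*(-53) = -25 + (-10 + 12)*(-53) = -25 + 2*(-53) = -25 - 106 = -131)
6*v = 6*(-131) = -786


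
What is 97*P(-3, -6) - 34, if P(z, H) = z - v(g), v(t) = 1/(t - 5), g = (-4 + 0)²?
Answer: -3672/11 ≈ -333.82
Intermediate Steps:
g = 16 (g = (-4)² = 16)
v(t) = 1/(-5 + t)
P(z, H) = -1/11 + z (P(z, H) = z - 1/(-5 + 16) = z - 1/11 = -1/11 + z)
97*P(-3, -6) - 34 = 97*(-1/11 - 3) - 34 = 97*(-34/11) - 34 = -3298/11 - 34 = -3672/11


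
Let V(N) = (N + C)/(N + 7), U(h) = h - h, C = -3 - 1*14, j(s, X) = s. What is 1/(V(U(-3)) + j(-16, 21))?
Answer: -7/129 ≈ -0.054264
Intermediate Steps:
C = -17 (C = -3 - 14 = -17)
U(h) = 0
V(N) = (-17 + N)/(7 + N) (V(N) = (N - 17)/(N + 7) = (-17 + N)/(7 + N))
1/(V(U(-3)) + j(-16, 21)) = 1/((-17 + 0)/(7 + 0) - 16) = 1/(-17/7 - 16) = 1/(-129/7) = -7/129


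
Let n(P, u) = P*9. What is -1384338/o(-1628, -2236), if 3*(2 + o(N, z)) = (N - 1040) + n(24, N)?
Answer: 2076507/1229 ≈ 1689.6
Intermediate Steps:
n(P, u) = 9*P
o(N, z) = -830/3 + N/3 (o(N, z) = -2 + ((N - 1040) + 9*24)/3 = -2 + ((-1040 + N) + 216)/3 = -2 + (-824 + N)/3 = -2 + (-824/3 + N/3) = -830/3 + N/3)
-1384338/o(-1628, -2236) = -1384338/(-830/3 + (⅓)*(-1628)) = -1384338/(-830/3 - 1628/3) = -1384338/(-2458/3) = -1384338*(-3/2458) = 2076507/1229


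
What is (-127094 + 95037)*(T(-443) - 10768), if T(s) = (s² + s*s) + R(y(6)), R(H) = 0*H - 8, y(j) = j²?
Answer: -12236862154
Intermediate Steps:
R(H) = -8 (R(H) = 0 - 8 = -8)
T(s) = -8 + 2*s² (T(s) = (s² + s*s) - 8 = (s² + s²) - 8 = 2*s² - 8 = -8 + 2*s²)
(-127094 + 95037)*(T(-443) - 10768) = (-127094 + 95037)*((-8 + 2*(-443)²) - 10768) = -32057*((-8 + 2*196249) - 10768) = -32057*((-8 + 392498) - 10768) = -32057*(392490 - 10768) = -32057*381722 = -12236862154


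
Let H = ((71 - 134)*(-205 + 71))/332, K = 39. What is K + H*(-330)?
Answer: -693228/83 ≈ -8352.1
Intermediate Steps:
H = 4221/166 (H = -63*(-134)*(1/332) = 8442*(1/332) = 4221/166 ≈ 25.428)
K + H*(-330) = 39 + (4221/166)*(-330) = 39 - 696465/83 = -693228/83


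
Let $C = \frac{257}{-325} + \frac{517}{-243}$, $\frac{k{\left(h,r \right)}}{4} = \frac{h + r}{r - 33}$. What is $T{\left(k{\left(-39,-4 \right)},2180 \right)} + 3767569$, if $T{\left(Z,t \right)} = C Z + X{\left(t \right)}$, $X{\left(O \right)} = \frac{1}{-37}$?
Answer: $\frac{11009079464828}{2922075} \approx 3.7676 \cdot 10^{6}$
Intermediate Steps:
$X{\left(O \right)} = - \frac{1}{37}$
$k{\left(h,r \right)} = \frac{4 \left(h + r\right)}{-33 + r}$ ($k{\left(h,r \right)} = 4 \frac{h + r}{r - 33} = 4 \frac{h + r}{-33 + r} = \frac{4 \left(h + r\right)}{-33 + r}$)
$C = - \frac{230476}{78975}$ ($C = 257 \left(- \frac{1}{325}\right) + 517 \left(- \frac{1}{243}\right) = - \frac{257}{325} - \frac{517}{243} = - \frac{230476}{78975} \approx -2.9183$)
$T{\left(Z,t \right)} = - \frac{1}{37} - \frac{230476 Z}{78975}$ ($T{\left(Z,t \right)} = - \frac{230476 Z}{78975} - \frac{1}{37} = - \frac{1}{37} - \frac{230476 Z}{78975}$)
$T{\left(k{\left(-39,-4 \right)},2180 \right)} + 3767569 = \left(- \frac{1}{37} - \frac{230476 \frac{4 \left(-39 - 4\right)}{-33 - 4}}{78975}\right) + 3767569 = \left(- \frac{1}{37} - \frac{230476 \cdot 4 \frac{1}{-37} \left(-43\right)}{78975}\right) + 3767569 = \left(- \frac{1}{37} - \frac{230476 \cdot 4 \left(- \frac{1}{37}\right) \left(-43\right)}{78975}\right) + 3767569 = \left(- \frac{1}{37} - \frac{39641872}{2922075}\right) + 3767569 = - \frac{39720847}{2922075} + 3767569 = \frac{11009079464828}{2922075}$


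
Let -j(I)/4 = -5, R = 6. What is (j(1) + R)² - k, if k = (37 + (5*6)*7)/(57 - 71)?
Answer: 9711/14 ≈ 693.64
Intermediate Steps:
j(I) = 20 (j(I) = -4*(-5) = 20)
k = -247/14 (k = (37 + 30*7)/(-14) = (37 + 210)*(-1/14) = 247*(-1/14) = -247/14 ≈ -17.643)
(j(1) + R)² - k = (20 + 6)² - 1*(-247/14) = 26² + 247/14 = 676 + 247/14 = 9711/14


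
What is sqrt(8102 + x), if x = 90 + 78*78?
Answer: 2*sqrt(3569) ≈ 119.48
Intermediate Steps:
x = 6174 (x = 90 + 6084 = 6174)
sqrt(8102 + x) = sqrt(8102 + 6174) = sqrt(14276) = 2*sqrt(3569)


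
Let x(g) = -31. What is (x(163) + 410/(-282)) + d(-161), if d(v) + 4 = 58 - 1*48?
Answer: -3730/141 ≈ -26.454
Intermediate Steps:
d(v) = 6 (d(v) = -4 + (58 - 1*48) = -4 + (58 - 48) = -4 + 10 = 6)
(x(163) + 410/(-282)) + d(-161) = (-31 + 410/(-282)) + 6 = (-31 + 410*(-1/282)) + 6 = (-31 - 205/141) + 6 = -4576/141 + 6 = -3730/141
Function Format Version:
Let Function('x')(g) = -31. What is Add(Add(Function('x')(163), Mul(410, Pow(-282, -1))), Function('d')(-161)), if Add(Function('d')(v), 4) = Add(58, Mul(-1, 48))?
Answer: Rational(-3730, 141) ≈ -26.454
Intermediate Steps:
Function('d')(v) = 6 (Function('d')(v) = Add(-4, Add(58, Mul(-1, 48))) = Add(-4, Add(58, -48)) = Add(-4, 10) = 6)
Add(Add(Function('x')(163), Mul(410, Pow(-282, -1))), Function('d')(-161)) = Add(Add(-31, Mul(410, Pow(-282, -1))), 6) = Add(Add(-31, Mul(410, Rational(-1, 282))), 6) = Add(Add(-31, Rational(-205, 141)), 6) = Add(Rational(-4576, 141), 6) = Rational(-3730, 141)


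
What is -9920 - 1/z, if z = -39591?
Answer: -392742719/39591 ≈ -9920.0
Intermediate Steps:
-9920 - 1/z = -9920 - 1/(-39591) = -9920 - 1*(-1/39591) = -9920 + 1/39591 = -392742719/39591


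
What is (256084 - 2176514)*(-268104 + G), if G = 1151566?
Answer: -1696626928660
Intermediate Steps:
(256084 - 2176514)*(-268104 + G) = (256084 - 2176514)*(-268104 + 1151566) = -1920430*883462 = -1696626928660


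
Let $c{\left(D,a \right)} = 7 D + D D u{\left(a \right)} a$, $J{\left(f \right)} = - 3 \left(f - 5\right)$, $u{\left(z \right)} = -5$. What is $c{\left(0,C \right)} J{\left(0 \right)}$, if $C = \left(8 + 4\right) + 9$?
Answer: $0$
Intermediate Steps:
$J{\left(f \right)} = 15 - 3 f$ ($J{\left(f \right)} = - 3 \left(-5 + f\right) = 15 - 3 f$)
$C = 21$ ($C = 12 + 9 = 21$)
$c{\left(D,a \right)} = 7 D - 5 a D^{2}$ ($c{\left(D,a \right)} = 7 D + D D \left(-5\right) a = 7 D + D^{2} \left(-5\right) a = 7 D + - 5 D^{2} a = 7 D - 5 a D^{2}$)
$c{\left(0,C \right)} J{\left(0 \right)} = 0 \left(7 - 0 \cdot 21\right) \left(15 - 0\right) = 0 \left(7 + 0\right) \left(15 + 0\right) = 0 \cdot 7 \cdot 15 = 0 \cdot 15 = 0$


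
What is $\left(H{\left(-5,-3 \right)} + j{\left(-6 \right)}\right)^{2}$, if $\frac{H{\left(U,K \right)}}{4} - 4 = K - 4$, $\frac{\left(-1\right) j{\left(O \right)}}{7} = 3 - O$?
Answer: $5625$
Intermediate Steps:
$j{\left(O \right)} = -21 + 7 O$ ($j{\left(O \right)} = - 7 \left(3 - O\right) = -21 + 7 O$)
$H{\left(U,K \right)} = 4 K$ ($H{\left(U,K \right)} = 16 + 4 \left(K - 4\right) = 16 + 4 \left(-4 + K\right) = 16 + \left(-16 + 4 K\right) = 4 K$)
$\left(H{\left(-5,-3 \right)} + j{\left(-6 \right)}\right)^{2} = \left(4 \left(-3\right) + \left(-21 + 7 \left(-6\right)\right)\right)^{2} = \left(-12 - 63\right)^{2} = \left(-75\right)^{2} = 5625$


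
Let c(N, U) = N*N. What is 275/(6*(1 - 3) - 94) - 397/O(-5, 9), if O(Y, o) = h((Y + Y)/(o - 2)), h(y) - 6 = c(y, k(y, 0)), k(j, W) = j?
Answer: -542592/10441 ≈ -51.967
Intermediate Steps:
c(N, U) = N²
h(y) = 6 + y²
O(Y, o) = 6 + 4*Y²/(-2 + o)² (O(Y, o) = 6 + ((Y + Y)/(o - 2))² = 6 + ((2*Y)/(-2 + o))² = 6 + (2*Y/(-2 + o))² = 6 + 4*Y²/(-2 + o)²)
275/(6*(1 - 3) - 94) - 397/O(-5, 9) = 275/(6*(1 - 3) - 94) - 397/(6 + 4*(-5)²/(-2 + 9)²) = 275/(6*(-2) - 94) - 397/(6 + 4*25/7²) = 275/(-12 - 94) - 397/(6 + 4*25*(1/49)) = 275/(-106) - 397/(6 + 100/49) = 275*(-1/106) - 397/394/49 = -275/106 - 397*49/394 = -275/106 - 19453/394 = -542592/10441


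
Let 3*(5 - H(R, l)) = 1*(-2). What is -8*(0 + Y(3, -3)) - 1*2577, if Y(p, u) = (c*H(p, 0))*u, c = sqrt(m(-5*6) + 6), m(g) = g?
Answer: -2577 + 272*I*sqrt(6) ≈ -2577.0 + 666.26*I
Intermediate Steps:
H(R, l) = 17/3 (H(R, l) = 5 - (-2)/3 = 5 - 1/3*(-2) = 5 + 2/3 = 17/3)
c = 2*I*sqrt(6) (c = sqrt(-5*6 + 6) = sqrt(-30 + 6) = sqrt(-24) = 2*I*sqrt(6) ≈ 4.899*I)
Y(p, u) = 34*I*u*sqrt(6)/3 (Y(p, u) = ((2*I*sqrt(6))*(17/3))*u = (34*I*sqrt(6)/3)*u = 34*I*u*sqrt(6)/3)
-8*(0 + Y(3, -3)) - 1*2577 = -8*(0 + (34/3)*I*(-3)*sqrt(6)) - 1*2577 = -8*(0 - 34*I*sqrt(6)) - 2577 = -(-272)*I*sqrt(6) - 2577 = 272*I*sqrt(6) - 2577 = -2577 + 272*I*sqrt(6)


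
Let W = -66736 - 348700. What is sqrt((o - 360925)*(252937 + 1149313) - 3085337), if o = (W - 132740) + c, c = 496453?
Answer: I*sqrt(578638743337) ≈ 7.6068e+5*I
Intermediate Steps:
W = -415436
o = -51723 (o = (-415436 - 132740) + 496453 = -548176 + 496453 = -51723)
sqrt((o - 360925)*(252937 + 1149313) - 3085337) = sqrt((-51723 - 360925)*(252937 + 1149313) - 3085337) = sqrt(-412648*1402250 - 3085337) = sqrt(-578635658000 - 3085337) = sqrt(-578638743337) = I*sqrt(578638743337)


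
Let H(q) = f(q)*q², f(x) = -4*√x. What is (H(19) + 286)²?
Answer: 39699380 - 825968*√19 ≈ 3.6099e+7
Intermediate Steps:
H(q) = -4*q^(5/2) (H(q) = (-4*√q)*q² = -4*q^(5/2))
(H(19) + 286)² = (-1444*√19 + 286)² = (286 - 1444*√19)²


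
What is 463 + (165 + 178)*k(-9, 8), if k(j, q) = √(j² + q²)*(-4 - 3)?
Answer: 463 - 2401*√145 ≈ -28449.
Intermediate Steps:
k(j, q) = -7*√(j² + q²) (k(j, q) = √(j² + q²)*(-7) = -7*√(j² + q²))
463 + (165 + 178)*k(-9, 8) = 463 + (165 + 178)*(-7*√((-9)² + 8²)) = 463 + 343*(-7*√(81 + 64)) = 463 + 343*(-7*√145) = 463 - 2401*√145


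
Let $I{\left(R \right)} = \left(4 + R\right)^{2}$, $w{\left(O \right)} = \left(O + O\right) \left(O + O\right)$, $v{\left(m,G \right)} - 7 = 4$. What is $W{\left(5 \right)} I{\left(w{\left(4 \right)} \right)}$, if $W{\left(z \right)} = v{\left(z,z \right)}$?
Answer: $50864$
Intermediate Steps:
$v{\left(m,G \right)} = 11$ ($v{\left(m,G \right)} = 7 + 4 = 11$)
$w{\left(O \right)} = 4 O^{2}$ ($w{\left(O \right)} = 2 O 2 O = 4 O^{2}$)
$W{\left(z \right)} = 11$
$W{\left(5 \right)} I{\left(w{\left(4 \right)} \right)} = 11 \left(4 + 4 \cdot 4^{2}\right)^{2} = 11 \left(4 + 4 \cdot 16\right)^{2} = 11 \left(4 + 64\right)^{2} = 11 \cdot 68^{2} = 11 \cdot 4624 = 50864$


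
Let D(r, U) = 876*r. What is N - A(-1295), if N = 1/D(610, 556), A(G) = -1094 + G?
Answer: 1276586041/534360 ≈ 2389.0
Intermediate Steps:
N = 1/534360 (N = 1/(876*610) = 1/534360 ≈ 1.8714e-6)
N - A(-1295) = 1/534360 - (-1094 - 1295) = 1/534360 - 1*(-2389) = 1/534360 + 2389 = 1276586041/534360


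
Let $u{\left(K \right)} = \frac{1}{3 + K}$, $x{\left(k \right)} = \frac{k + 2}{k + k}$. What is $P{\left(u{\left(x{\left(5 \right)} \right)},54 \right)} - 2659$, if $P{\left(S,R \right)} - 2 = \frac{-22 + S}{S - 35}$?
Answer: $- \frac{3413441}{1285} \approx -2656.4$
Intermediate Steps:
$x{\left(k \right)} = \frac{2 + k}{2 k}$
$P{\left(S,R \right)} = 2 + \frac{-22 + S}{-35 + S}$ ($P{\left(S,R \right)} = 2 + \frac{-22 + S}{S - 35} = 2 + \frac{-22 + S}{-35 + S}$)
$P{\left(u{\left(x{\left(5 \right)} \right)},54 \right)} - 2659 = \frac{-92 + \frac{3}{3 + \frac{2 + 5}{2 \cdot 5}}}{-35 + \frac{1}{3 + \frac{2 + 5}{2 \cdot 5}}} - 2659 = \frac{-92 + \frac{3}{3 + \frac{1}{2} \cdot \frac{1}{5} \cdot 7}}{-35 + \frac{1}{3 + \frac{1}{2} \cdot \frac{1}{5} \cdot 7}} - 2659 = \frac{-92 + \frac{3}{3 + \frac{7}{10}}}{-35 + \frac{1}{3 + \frac{7}{10}}} - 2659 = \frac{-92 + \frac{3}{\frac{37}{10}}}{-35 + \frac{1}{\frac{37}{10}}} - 2659 = \frac{-92 + 3 \cdot \frac{10}{37}}{-35 + \frac{10}{37}} - 2659 = \frac{-92 + \frac{30}{37}}{- \frac{1285}{37}} - 2659 = \left(- \frac{37}{1285}\right) \left(- \frac{3374}{37}\right) - 2659 = \frac{3374}{1285} - 2659 = - \frac{3413441}{1285}$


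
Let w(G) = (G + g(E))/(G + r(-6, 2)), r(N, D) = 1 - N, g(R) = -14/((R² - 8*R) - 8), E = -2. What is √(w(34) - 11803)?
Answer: I*√714221886/246 ≈ 108.64*I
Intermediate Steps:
g(R) = -14/(-8 + R² - 8*R)
w(G) = (-7/6 + G)/(7 + G) (w(G) = (G + 14/(8 - 1*(-2)² + 8*(-2)))/(G + (1 - 1*(-6))) = (G + 14/(8 - 1*4 - 16))/(G + (1 + 6)) = (G + 14/(8 - 4 - 16))/(G + 7) = (G + 14/(-12))/(7 + G) = (G + 14*(-1/12))/(7 + G) = (G - 7/6)/(7 + G) = (-7/6 + G)/(7 + G))
√(w(34) - 11803) = √((-7/6 + 34)/(7 + 34) - 11803) = √((197/6)/41 - 11803) = √((1/41)*(197/6) - 11803) = √(197/246 - 11803) = √(-2903341/246) = I*√714221886/246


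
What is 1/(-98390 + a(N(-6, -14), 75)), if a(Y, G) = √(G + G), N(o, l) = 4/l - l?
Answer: -9839/968059195 - √6/1936118390 ≈ -1.0165e-5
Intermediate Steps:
N(o, l) = -l + 4/l
a(Y, G) = √2*√G (a(Y, G) = √(2*G) = √2*√G)
1/(-98390 + a(N(-6, -14), 75)) = 1/(-98390 + √2*√75) = 1/(-98390 + √2*(5*√3)) = 1/(-98390 + 5*√6)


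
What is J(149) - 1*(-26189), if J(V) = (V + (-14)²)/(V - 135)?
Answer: 366991/14 ≈ 26214.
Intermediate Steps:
J(V) = (196 + V)/(-135 + V) (J(V) = (V + 196)/(-135 + V) = (196 + V)/(-135 + V))
J(149) - 1*(-26189) = (196 + 149)/(-135 + 149) - 1*(-26189) = 345/14 + 26189 = 366991/14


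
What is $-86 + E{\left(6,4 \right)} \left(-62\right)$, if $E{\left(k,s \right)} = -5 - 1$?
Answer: $286$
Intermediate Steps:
$E{\left(k,s \right)} = -6$
$-86 + E{\left(6,4 \right)} \left(-62\right) = -86 - -372 = -86 + 372 = 286$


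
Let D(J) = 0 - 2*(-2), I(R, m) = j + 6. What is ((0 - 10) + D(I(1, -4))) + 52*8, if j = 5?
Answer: 410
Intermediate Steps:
I(R, m) = 11 (I(R, m) = 5 + 6 = 11)
D(J) = 4 (D(J) = 0 + 4 = 4)
((0 - 10) + D(I(1, -4))) + 52*8 = ((0 - 10) + 4) + 52*8 = (-10 + 4) + 416 = -6 + 416 = 410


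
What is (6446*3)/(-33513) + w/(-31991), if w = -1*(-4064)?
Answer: -251612930/357371461 ≈ -0.70407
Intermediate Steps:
w = 4064
(6446*3)/(-33513) + w/(-31991) = (6446*3)/(-33513) + 4064/(-31991) = 19338*(-1/33513) + 4064*(-1/31991) = -6446/11171 - 4064/31991 = -251612930/357371461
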